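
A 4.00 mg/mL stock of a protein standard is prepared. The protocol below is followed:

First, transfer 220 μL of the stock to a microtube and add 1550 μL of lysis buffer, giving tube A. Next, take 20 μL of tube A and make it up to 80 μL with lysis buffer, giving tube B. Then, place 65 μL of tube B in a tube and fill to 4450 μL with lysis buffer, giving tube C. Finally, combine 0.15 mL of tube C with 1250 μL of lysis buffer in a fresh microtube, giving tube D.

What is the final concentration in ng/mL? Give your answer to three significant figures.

Step 1: 220 μL + 1550 μL = 1770 μL total → factor 1770/220 = 8.0455
Step 2: 20 μL brought to 80 μL → factor 80/20 = 4
Step 3: 65 μL brought to 4450 μL → factor 4450/65 = 68.462
Step 4: 0.15 mL + 1250 μL = 1.4 mL total → factor 1.4/0.15 = 9.3333
Overall dilution factor = 8.0455 × 4 × 68.462 × 9.3333 = 20563
Final = 4.00 mg/mL / 20563 = 0.0001945 mg/mL = 195 ng/mL

195 ng/mL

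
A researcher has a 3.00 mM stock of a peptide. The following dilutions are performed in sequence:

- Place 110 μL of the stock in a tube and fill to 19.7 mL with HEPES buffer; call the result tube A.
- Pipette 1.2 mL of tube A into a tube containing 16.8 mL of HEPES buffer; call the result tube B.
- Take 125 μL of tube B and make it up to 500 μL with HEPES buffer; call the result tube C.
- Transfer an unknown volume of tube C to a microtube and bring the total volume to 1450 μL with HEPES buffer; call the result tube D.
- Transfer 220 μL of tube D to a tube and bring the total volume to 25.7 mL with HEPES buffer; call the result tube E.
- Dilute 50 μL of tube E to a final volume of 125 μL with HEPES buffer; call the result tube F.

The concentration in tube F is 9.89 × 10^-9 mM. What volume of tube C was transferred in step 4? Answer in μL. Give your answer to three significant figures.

15.0 μL

Step 1: 110 μL brought to 19.7 mL → factor 19700/110 = 179.09
Step 2: 1.2 mL + 16.8 mL = 18 mL total → factor 18/1.2 = 15
Step 3: 125 μL brought to 500 μL → factor 500/125 = 4
Step 4: v brought to 1450 μL → factor = 1450 μL/v
Step 5: 220 μL brought to 25.7 mL → factor 25700/220 = 116.82
Step 6: 50 μL brought to 125 μL → factor 125/50 = 2.5
Product of known-step factors = 3.1382 × 10^6
Overall factor = 3.00 mM / (9.89 × 10^-9 mM) = 3.0334 × 10^8
Step-4 factor = 3.0334 × 10^8 / 3.1382 × 10^6 = 96.661
v = 1450 μL / 96.661 = 15.0 μL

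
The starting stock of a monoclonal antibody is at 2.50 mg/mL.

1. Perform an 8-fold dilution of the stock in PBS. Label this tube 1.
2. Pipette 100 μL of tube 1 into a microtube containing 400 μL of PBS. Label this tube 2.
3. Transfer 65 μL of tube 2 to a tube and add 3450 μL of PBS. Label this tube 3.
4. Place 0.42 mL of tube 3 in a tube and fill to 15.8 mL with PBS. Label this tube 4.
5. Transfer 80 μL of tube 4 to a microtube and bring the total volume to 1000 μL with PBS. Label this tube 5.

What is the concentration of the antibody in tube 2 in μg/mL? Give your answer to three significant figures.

Step 1: 8-fold → factor 8
Step 2: 100 μL + 400 μL = 500 μL total → factor 500/100 = 5
Dilution factor through tube 2 = 8 × 5 = 40
[tube 2] = 2.50 mg/mL / 40 = 0.06250 mg/mL = 62.5 μg/mL

62.5 μg/mL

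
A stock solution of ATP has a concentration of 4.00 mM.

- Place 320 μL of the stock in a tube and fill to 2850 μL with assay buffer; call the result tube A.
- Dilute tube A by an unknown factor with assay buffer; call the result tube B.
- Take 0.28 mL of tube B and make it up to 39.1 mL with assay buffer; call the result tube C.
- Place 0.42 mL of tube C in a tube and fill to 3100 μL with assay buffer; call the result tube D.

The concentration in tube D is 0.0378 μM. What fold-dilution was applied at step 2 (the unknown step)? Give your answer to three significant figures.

11.5-fold

Step 1: 320 μL brought to 2850 μL → factor 2850/320 = 8.9062
Step 2: unknown factor x
Step 3: 0.28 mL brought to 39.1 mL → factor 39.1/0.28 = 139.64
Step 4: 0.42 mL brought to 3100 μL → factor 3.1/0.42 = 7.381
Product of known-step factors = 9179.6
Overall factor = 4.00 mM / (0.0378 μM) = 1.0582 × 10^5
x = 1.0582 × 10^5 / 9179.6 = 11.5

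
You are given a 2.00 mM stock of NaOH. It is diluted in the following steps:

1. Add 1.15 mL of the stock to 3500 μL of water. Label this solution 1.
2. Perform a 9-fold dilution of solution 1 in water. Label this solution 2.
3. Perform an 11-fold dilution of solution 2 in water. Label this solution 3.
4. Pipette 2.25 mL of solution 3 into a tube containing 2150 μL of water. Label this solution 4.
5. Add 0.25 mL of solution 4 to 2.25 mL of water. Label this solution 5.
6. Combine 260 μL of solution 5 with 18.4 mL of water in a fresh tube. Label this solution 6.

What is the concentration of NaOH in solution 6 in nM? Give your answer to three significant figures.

Step 1: 1.15 mL + 3500 μL = 4.65 mL total → factor 4.65/1.15 = 4.0435
Step 2: 9-fold → factor 9
Step 3: 11-fold → factor 11
Step 4: 2.25 mL + 2150 μL = 4.4 mL total → factor 4.4/2.25 = 1.9556
Step 5: 0.25 mL + 2.25 mL = 2.5 mL total → factor 2.5/0.25 = 10
Step 6: 260 μL + 18.4 mL = 18660 μL total → factor 18660/260 = 71.769
Overall dilution factor = 4.0435 × 9 × 11 × 1.9556 × 10 × 71.769 = 5.6182 × 10^5
Final = 2.00 mM / 5.6182 × 10^5 = 3.560 × 10^-6 mM = 3.56 nM

3.56 nM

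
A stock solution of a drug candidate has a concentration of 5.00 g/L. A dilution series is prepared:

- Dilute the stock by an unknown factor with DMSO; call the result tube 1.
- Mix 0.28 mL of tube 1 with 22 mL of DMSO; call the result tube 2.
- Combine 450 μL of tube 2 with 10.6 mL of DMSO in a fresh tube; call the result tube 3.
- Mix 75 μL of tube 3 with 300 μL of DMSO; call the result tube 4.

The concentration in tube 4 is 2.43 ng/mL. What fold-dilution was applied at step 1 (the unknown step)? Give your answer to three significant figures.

Step 1: unknown factor x
Step 2: 0.28 mL + 22 mL = 22.28 mL total → factor 22.28/0.28 = 79.571
Step 3: 450 μL + 10.6 mL = 11050 μL total → factor 11050/450 = 24.556
Step 4: 75 μL + 300 μL = 375 μL total → factor 375/75 = 5
Product of known-step factors = 9769.6
Overall factor = 5.00 g/L / (2.43 ng/mL) = 2.0576 × 10^6
x = 2.0576 × 10^6 / 9769.6 = 211

211-fold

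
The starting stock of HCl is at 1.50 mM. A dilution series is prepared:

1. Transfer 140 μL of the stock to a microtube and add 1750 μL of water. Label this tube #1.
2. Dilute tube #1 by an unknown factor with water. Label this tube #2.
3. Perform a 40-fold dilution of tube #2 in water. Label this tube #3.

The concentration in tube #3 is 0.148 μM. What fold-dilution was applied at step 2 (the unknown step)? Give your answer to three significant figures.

18.8-fold

Step 1: 140 μL + 1750 μL = 1890 μL total → factor 1890/140 = 13.5
Step 2: unknown factor x
Step 3: 40-fold → factor 40
Product of known-step factors = 540
Overall factor = 1.50 mM / (0.148 μM) = 10135
x = 10135 / 540 = 18.8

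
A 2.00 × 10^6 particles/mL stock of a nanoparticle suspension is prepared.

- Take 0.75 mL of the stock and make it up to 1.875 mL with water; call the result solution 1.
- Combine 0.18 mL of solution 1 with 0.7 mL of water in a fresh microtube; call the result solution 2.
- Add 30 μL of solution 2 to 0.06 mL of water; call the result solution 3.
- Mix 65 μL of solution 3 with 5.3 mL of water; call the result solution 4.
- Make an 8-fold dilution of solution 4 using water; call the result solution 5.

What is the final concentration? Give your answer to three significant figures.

82.6 particles/mL

Step 1: 0.75 mL brought to 1.875 mL → factor 1.875/0.75 = 2.5
Step 2: 0.18 mL + 0.7 mL = 0.88 mL total → factor 0.88/0.18 = 4.8889
Step 3: 30 μL + 0.06 mL = 90 μL total → factor 90/30 = 3
Step 4: 65 μL + 5.3 mL = 5365 μL total → factor 5365/65 = 82.538
Step 5: 8-fold → factor 8
Overall dilution factor = 2.5 × 4.8889 × 3 × 82.538 × 8 = 24211
Final = 2.00 × 10^6 particles/mL / 24211 = 82.6 particles/mL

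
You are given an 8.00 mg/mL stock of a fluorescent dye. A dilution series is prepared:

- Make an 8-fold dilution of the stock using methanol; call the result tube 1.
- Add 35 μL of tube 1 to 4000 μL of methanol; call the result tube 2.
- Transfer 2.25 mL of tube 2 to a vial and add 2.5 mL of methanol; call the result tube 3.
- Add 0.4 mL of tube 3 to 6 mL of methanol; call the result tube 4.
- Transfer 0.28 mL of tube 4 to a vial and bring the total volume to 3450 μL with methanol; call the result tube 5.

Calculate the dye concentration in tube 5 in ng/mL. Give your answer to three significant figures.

Step 1: 8-fold → factor 8
Step 2: 35 μL + 4000 μL = 4035 μL total → factor 4035/35 = 115.29
Step 3: 2.25 mL + 2.5 mL = 4.75 mL total → factor 4.75/2.25 = 2.1111
Step 4: 0.4 mL + 6 mL = 6.4 mL total → factor 6.4/0.4 = 16
Step 5: 0.28 mL brought to 3450 μL → factor 3.45/0.28 = 12.321
Dilution factor through tube 5 = 8 × 115.29 × 2.1111 × 16 × 12.321 = 3.8385 × 10^5
[tube 5] = 8.00 mg/mL / 3.8385 × 10^5 = 2.084 × 10^-5 mg/mL = 20.8 ng/mL

20.8 ng/mL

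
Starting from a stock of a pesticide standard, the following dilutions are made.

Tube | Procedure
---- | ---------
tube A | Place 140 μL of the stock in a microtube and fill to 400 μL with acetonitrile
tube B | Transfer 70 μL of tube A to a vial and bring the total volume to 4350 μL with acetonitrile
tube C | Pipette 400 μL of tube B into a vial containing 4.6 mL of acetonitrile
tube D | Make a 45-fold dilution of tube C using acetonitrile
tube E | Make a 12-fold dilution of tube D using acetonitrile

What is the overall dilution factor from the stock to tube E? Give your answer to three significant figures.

Step 1: 140 μL brought to 400 μL → factor 400/140 = 2.8571
Step 2: 70 μL brought to 4350 μL → factor 4350/70 = 62.143
Step 3: 400 μL + 4.6 mL = 5000 μL total → factor 5000/400 = 12.5
Step 4: 45-fold → factor 45
Step 5: 12-fold → factor 12
Overall dilution factor = 2.8571 × 62.143 × 12.5 × 45 × 12 = 1.1985 × 10^6

1.20 × 10^6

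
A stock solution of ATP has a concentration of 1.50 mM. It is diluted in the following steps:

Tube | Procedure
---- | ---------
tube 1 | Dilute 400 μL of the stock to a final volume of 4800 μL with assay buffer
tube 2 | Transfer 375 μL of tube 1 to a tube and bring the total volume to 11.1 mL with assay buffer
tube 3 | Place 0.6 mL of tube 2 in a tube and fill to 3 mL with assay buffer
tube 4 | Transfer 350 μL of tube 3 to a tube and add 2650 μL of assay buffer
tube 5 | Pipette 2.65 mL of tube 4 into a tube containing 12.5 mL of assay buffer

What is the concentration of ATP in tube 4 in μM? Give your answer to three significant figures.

0.0985 μM

Step 1: 400 μL brought to 4800 μL → factor 4800/400 = 12
Step 2: 375 μL brought to 11.1 mL → factor 11100/375 = 29.6
Step 3: 0.6 mL brought to 3 mL → factor 3/0.6 = 5
Step 4: 350 μL + 2650 μL = 3000 μL total → factor 3000/350 = 8.5714
Dilution factor through tube 4 = 12 × 29.6 × 5 × 8.5714 = 15223
[tube 4] = 1.50 mM / 15223 = 9.854 × 10^-5 mM = 0.0985 μM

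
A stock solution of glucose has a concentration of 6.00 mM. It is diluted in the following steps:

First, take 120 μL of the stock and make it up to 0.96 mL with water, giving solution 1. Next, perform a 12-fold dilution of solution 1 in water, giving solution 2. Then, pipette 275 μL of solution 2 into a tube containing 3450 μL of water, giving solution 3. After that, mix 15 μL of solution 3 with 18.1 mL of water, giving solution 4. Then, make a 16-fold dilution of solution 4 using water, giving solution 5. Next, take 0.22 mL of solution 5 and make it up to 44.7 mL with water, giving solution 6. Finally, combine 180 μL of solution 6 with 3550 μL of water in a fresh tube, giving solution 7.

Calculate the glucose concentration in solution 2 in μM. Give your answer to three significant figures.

Step 1: 120 μL brought to 0.96 mL → factor 960/120 = 8
Step 2: 12-fold → factor 12
Dilution factor through solution 2 = 8 × 12 = 96
[solution 2] = 6.00 mM / 96 = 0.06250 mM = 62.5 μM

62.5 μM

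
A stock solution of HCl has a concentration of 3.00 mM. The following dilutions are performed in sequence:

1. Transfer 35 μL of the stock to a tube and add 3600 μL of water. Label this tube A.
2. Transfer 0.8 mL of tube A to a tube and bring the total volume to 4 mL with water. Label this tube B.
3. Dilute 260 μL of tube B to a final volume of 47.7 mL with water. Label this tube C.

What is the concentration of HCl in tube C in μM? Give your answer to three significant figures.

Step 1: 35 μL + 3600 μL = 3635 μL total → factor 3635/35 = 103.86
Step 2: 0.8 mL brought to 4 mL → factor 4/0.8 = 5
Step 3: 260 μL brought to 47.7 mL → factor 47700/260 = 183.46
Dilution factor through tube C = 103.86 × 5 × 183.46 = 95269
[tube C] = 3.00 mM / 95269 = 3.149 × 10^-5 mM = 0.0315 μM

0.0315 μM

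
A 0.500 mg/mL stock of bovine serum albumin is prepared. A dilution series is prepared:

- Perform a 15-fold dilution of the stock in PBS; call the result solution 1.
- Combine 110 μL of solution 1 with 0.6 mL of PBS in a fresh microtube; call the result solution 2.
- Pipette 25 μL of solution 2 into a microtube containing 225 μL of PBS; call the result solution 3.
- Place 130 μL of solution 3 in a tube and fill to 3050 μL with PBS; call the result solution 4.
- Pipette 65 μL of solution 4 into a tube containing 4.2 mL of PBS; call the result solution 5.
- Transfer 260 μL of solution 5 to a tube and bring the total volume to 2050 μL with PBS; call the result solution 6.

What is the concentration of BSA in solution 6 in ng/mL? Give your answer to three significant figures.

0.0425 ng/mL

Step 1: 15-fold → factor 15
Step 2: 110 μL + 0.6 mL = 710 μL total → factor 710/110 = 6.4545
Step 3: 25 μL + 225 μL = 250 μL total → factor 250/25 = 10
Step 4: 130 μL brought to 3050 μL → factor 3050/130 = 23.462
Step 5: 65 μL + 4.2 mL = 4265 μL total → factor 4265/65 = 65.615
Step 6: 260 μL brought to 2050 μL → factor 2050/260 = 7.8846
Overall dilution factor = 15 × 6.4545 × 10 × 23.462 × 65.615 × 7.8846 = 1.1752 × 10^7
Final = 0.500 mg/mL / 1.1752 × 10^7 = 4.255 × 10^-8 mg/mL = 0.0425 ng/mL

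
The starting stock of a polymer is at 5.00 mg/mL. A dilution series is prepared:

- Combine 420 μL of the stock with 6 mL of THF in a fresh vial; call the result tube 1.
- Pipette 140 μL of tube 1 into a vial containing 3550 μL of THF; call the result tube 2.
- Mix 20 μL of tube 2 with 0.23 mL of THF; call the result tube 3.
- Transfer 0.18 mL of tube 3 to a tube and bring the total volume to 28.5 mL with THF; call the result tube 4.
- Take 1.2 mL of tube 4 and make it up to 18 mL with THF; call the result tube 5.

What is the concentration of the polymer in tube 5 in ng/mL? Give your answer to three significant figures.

0.418 ng/mL

Step 1: 420 μL + 6 mL = 6420 μL total → factor 6420/420 = 15.286
Step 2: 140 μL + 3550 μL = 3690 μL total → factor 3690/140 = 26.357
Step 3: 20 μL + 0.23 mL = 250 μL total → factor 250/20 = 12.5
Step 4: 0.18 mL brought to 28.5 mL → factor 28.5/0.18 = 158.33
Step 5: 1.2 mL brought to 18 mL → factor 18/1.2 = 15
Overall dilution factor = 15.286 × 26.357 × 12.5 × 158.33 × 15 = 1.1961 × 10^7
Final = 5.00 mg/mL / 1.1961 × 10^7 = 4.180 × 10^-7 mg/mL = 0.418 ng/mL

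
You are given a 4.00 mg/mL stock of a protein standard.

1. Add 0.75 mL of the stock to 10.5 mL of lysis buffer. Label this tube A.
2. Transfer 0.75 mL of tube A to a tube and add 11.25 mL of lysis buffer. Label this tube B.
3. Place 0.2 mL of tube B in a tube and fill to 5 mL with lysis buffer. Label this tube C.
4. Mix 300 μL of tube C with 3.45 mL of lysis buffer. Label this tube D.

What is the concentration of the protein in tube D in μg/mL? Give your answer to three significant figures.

0.0533 μg/mL

Step 1: 0.75 mL + 10.5 mL = 11.25 mL total → factor 11.25/0.75 = 15
Step 2: 0.75 mL + 11.25 mL = 12 mL total → factor 12/0.75 = 16
Step 3: 0.2 mL brought to 5 mL → factor 5/0.2 = 25
Step 4: 300 μL + 3.45 mL = 3750 μL total → factor 3750/300 = 12.5
Overall dilution factor = 15 × 16 × 25 × 12.5 = 75000
Final = 4.00 mg/mL / 75000 = 5.333 × 10^-5 mg/mL = 0.0533 μg/mL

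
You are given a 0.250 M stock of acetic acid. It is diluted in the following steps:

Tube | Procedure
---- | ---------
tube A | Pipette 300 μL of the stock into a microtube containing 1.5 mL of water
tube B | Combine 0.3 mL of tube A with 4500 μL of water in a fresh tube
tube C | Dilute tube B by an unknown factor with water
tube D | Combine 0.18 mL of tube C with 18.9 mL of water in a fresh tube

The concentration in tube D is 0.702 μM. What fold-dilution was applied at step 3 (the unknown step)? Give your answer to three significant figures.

35.0-fold

Step 1: 300 μL + 1.5 mL = 1800 μL total → factor 1800/300 = 6
Step 2: 0.3 mL + 4500 μL = 4.8 mL total → factor 4.8/0.3 = 16
Step 3: unknown factor x
Step 4: 0.18 mL + 18.9 mL = 19.08 mL total → factor 19.08/0.18 = 106
Product of known-step factors = 10176
Overall factor = 0.250 M / (0.702 μM) = 3.5613 × 10^5
x = 3.5613 × 10^5 / 10176 = 35.0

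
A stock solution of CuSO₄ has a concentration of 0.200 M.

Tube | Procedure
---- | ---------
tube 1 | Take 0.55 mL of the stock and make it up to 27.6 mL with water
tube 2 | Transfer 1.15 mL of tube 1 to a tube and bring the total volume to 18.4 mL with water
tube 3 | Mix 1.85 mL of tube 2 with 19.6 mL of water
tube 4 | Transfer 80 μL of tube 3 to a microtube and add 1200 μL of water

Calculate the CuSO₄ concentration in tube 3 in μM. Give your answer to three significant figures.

Step 1: 0.55 mL brought to 27.6 mL → factor 27.6/0.55 = 50.182
Step 2: 1.15 mL brought to 18.4 mL → factor 18.4/1.15 = 16
Step 3: 1.85 mL + 19.6 mL = 21.45 mL total → factor 21.45/1.85 = 11.595
Dilution factor through tube 3 = 50.182 × 16 × 11.595 = 9309.4
[tube 3] = 0.200 M / 9309.4 = 2.148 × 10^-5 M = 21.5 μM

21.5 μM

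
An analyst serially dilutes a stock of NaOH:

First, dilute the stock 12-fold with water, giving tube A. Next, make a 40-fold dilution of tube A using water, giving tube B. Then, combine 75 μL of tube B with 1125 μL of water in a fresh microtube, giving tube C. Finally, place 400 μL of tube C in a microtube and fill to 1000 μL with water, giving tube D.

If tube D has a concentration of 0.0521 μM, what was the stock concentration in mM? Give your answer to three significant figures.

Step 1: 12-fold → factor 12
Step 2: 40-fold → factor 40
Step 3: 75 μL + 1125 μL = 1200 μL total → factor 1200/75 = 16
Step 4: 400 μL brought to 1000 μL → factor 1000/400 = 2.5
Overall dilution factor = 12 × 40 × 16 × 2.5 = 19200
Stock = 0.0521 μM × 19200 = 1000 μM = 1.00 mM

1.00 mM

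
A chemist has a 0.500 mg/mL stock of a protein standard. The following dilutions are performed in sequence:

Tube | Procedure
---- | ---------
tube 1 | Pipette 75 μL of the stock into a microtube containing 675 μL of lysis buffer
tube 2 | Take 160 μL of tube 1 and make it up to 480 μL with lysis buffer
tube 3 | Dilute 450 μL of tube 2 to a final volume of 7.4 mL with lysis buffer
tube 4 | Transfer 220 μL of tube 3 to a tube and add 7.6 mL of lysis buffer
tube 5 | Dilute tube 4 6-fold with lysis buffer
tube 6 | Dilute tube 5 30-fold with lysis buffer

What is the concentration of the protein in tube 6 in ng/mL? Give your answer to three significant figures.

0.158 ng/mL

Step 1: 75 μL + 675 μL = 750 μL total → factor 750/75 = 10
Step 2: 160 μL brought to 480 μL → factor 480/160 = 3
Step 3: 450 μL brought to 7.4 mL → factor 7400/450 = 16.444
Step 4: 220 μL + 7.6 mL = 7820 μL total → factor 7820/220 = 35.545
Step 5: 6-fold → factor 6
Step 6: 30-fold → factor 30
Overall dilution factor = 10 × 3 × 16.444 × 35.545 × 6 × 30 = 3.1564 × 10^6
Final = 0.500 mg/mL / 3.1564 × 10^6 = 1.584 × 10^-7 mg/mL = 0.158 ng/mL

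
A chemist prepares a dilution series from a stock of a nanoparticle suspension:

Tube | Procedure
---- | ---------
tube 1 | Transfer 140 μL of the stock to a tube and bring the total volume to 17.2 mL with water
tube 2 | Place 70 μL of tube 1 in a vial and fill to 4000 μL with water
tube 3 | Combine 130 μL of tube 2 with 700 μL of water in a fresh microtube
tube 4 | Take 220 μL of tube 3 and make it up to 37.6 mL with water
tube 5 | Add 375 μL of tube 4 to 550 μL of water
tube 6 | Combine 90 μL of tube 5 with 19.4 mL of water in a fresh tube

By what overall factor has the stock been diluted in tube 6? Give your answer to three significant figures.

4.09 × 10^9

Step 1: 140 μL brought to 17.2 mL → factor 17200/140 = 122.86
Step 2: 70 μL brought to 4000 μL → factor 4000/70 = 57.143
Step 3: 130 μL + 700 μL = 830 μL total → factor 830/130 = 6.3846
Step 4: 220 μL brought to 37.6 mL → factor 37600/220 = 170.91
Step 5: 375 μL + 550 μL = 925 μL total → factor 925/375 = 2.4667
Step 6: 90 μL + 19.4 mL = 19490 μL total → factor 19490/90 = 216.56
Overall dilution factor = 122.86 × 57.143 × 6.3846 × 170.91 × 2.4667 × 216.56 = 4.0921 × 10^9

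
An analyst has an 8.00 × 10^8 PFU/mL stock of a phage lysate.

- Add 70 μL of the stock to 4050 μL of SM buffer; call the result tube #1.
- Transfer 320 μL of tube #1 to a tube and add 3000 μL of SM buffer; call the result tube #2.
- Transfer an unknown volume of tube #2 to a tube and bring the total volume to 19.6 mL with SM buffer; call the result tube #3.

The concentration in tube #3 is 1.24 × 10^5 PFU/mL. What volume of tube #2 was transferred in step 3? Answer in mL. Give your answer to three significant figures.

Step 1: 70 μL + 4050 μL = 4120 μL total → factor 4120/70 = 58.857
Step 2: 320 μL + 3000 μL = 3320 μL total → factor 3320/320 = 10.375
Step 3: v brought to 19.6 mL → factor = 19.6 mL/v
Product of known-step factors = 610.64
Overall factor = 8.00 × 10^8 PFU/mL / (1.24 × 10^5 PFU/mL) = 6451.6
Step-3 factor = 6451.6 / 610.64 = 10.565
v = 19.6 mL / 10.565 = 1.86 mL

1.86 mL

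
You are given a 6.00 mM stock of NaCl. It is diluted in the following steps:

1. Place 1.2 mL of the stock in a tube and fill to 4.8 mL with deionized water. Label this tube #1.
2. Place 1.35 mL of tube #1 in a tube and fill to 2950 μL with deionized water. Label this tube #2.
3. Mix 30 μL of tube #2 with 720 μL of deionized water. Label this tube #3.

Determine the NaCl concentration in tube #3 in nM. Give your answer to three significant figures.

2.75 × 10^4 nM

Step 1: 1.2 mL brought to 4.8 mL → factor 4.8/1.2 = 4
Step 2: 1.35 mL brought to 2950 μL → factor 2.95/1.35 = 2.1852
Step 3: 30 μL + 720 μL = 750 μL total → factor 750/30 = 25
Overall dilution factor = 4 × 2.1852 × 25 = 218.52
Final = 6.00 mM / 218.52 = 0.02746 mM = 2.75 × 10^4 nM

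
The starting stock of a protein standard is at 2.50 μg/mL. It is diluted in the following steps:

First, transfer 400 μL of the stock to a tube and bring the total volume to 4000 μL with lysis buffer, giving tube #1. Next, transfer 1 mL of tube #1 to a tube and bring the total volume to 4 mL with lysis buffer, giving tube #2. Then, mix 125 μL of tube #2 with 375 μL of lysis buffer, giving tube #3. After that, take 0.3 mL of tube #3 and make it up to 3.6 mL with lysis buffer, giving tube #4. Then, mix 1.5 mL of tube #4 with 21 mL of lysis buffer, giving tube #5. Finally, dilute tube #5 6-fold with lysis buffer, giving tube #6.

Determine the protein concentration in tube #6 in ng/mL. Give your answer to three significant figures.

0.0145 ng/mL

Step 1: 400 μL brought to 4000 μL → factor 4000/400 = 10
Step 2: 1 mL brought to 4 mL → factor 4/1 = 4
Step 3: 125 μL + 375 μL = 500 μL total → factor 500/125 = 4
Step 4: 0.3 mL brought to 3.6 mL → factor 3.6/0.3 = 12
Step 5: 1.5 mL + 21 mL = 22.5 mL total → factor 22.5/1.5 = 15
Step 6: 6-fold → factor 6
Overall dilution factor = 10 × 4 × 4 × 12 × 15 × 6 = 1.728 × 10^5
Final = 2.50 μg/mL / 1.728 × 10^5 = 1.447 × 10^-5 μg/mL = 0.0145 ng/mL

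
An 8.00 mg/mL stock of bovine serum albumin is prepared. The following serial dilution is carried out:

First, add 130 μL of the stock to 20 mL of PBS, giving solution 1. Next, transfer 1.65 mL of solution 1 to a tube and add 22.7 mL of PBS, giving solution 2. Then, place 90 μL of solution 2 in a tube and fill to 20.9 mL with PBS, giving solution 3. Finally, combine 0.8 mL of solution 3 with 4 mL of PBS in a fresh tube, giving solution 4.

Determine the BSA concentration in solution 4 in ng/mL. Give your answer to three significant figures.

Step 1: 130 μL + 20 mL = 20130 μL total → factor 20130/130 = 154.85
Step 2: 1.65 mL + 22.7 mL = 24.35 mL total → factor 24.35/1.65 = 14.758
Step 3: 90 μL brought to 20.9 mL → factor 20900/90 = 232.22
Step 4: 0.8 mL + 4 mL = 4.8 mL total → factor 4.8/0.8 = 6
Overall dilution factor = 154.85 × 14.758 × 232.22 × 6 = 3.184 × 10^6
Final = 8.00 mg/mL / 3.184 × 10^6 = 2.513 × 10^-6 mg/mL = 2.51 ng/mL

2.51 ng/mL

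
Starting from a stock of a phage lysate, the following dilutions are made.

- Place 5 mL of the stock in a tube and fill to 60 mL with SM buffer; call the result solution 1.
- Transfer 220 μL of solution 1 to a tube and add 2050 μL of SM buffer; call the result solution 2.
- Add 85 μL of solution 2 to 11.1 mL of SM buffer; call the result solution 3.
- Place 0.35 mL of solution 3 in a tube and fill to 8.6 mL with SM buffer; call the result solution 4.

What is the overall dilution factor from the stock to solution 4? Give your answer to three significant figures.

4.00 × 10^5

Step 1: 5 mL brought to 60 mL → factor 60/5 = 12
Step 2: 220 μL + 2050 μL = 2270 μL total → factor 2270/220 = 10.318
Step 3: 85 μL + 11.1 mL = 11185 μL total → factor 11185/85 = 131.59
Step 4: 0.35 mL brought to 8.6 mL → factor 8.6/0.35 = 24.571
Overall dilution factor = 12 × 10.318 × 131.59 × 24.571 = 4.0034 × 10^5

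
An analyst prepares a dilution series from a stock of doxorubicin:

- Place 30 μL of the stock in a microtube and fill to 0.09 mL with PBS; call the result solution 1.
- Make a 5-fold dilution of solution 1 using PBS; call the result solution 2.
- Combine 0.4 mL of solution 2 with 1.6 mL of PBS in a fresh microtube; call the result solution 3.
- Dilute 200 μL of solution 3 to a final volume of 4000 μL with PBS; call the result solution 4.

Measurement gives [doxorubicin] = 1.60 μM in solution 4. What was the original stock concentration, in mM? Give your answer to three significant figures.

Step 1: 30 μL brought to 0.09 mL → factor 90/30 = 3
Step 2: 5-fold → factor 5
Step 3: 0.4 mL + 1.6 mL = 2 mL total → factor 2/0.4 = 5
Step 4: 200 μL brought to 4000 μL → factor 4000/200 = 20
Overall dilution factor = 3 × 5 × 5 × 20 = 1500
Stock = 1.60 μM × 1500 = 2400 μM = 2.40 mM

2.40 mM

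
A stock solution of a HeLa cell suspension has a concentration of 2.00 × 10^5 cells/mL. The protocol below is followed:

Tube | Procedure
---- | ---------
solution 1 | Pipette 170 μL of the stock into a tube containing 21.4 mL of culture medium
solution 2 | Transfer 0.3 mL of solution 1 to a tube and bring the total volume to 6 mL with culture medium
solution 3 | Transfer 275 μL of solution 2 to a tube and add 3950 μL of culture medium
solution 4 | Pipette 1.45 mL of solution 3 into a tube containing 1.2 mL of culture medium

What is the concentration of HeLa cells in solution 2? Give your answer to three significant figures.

Step 1: 170 μL + 21.4 mL = 21570 μL total → factor 21570/170 = 126.88
Step 2: 0.3 mL brought to 6 mL → factor 6/0.3 = 20
Dilution factor through solution 2 = 126.88 × 20 = 2537.6
[solution 2] = 2.00 × 10^5 cells/mL / 2537.6 = 78.8 cells/mL

78.8 cells/mL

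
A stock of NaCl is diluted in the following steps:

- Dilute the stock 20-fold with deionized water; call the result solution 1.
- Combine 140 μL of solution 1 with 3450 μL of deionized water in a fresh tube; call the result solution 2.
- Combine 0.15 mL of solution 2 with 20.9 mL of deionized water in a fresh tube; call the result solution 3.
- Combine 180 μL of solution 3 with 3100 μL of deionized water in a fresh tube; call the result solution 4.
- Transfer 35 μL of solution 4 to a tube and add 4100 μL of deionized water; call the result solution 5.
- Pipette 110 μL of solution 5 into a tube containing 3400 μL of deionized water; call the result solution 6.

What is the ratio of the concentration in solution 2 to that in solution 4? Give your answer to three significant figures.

Step 1: 20-fold → factor 20
Step 2: 140 μL + 3450 μL = 3590 μL total → factor 3590/140 = 25.643
Step 3: 0.15 mL + 20.9 mL = 21.05 mL total → factor 21.05/0.15 = 140.33
Step 4: 180 μL + 3100 μL = 3280 μL total → factor 3280/180 = 18.222
Dilution factor to solution 2 = 512.86; to solution 4 = 1.3115 × 10^6
[solution 2]/[solution 4] = (factor to solution 4)/(factor to solution 2) = 1.3115 × 10^6/512.86 = 2.56 × 10^3

2.56 × 10^3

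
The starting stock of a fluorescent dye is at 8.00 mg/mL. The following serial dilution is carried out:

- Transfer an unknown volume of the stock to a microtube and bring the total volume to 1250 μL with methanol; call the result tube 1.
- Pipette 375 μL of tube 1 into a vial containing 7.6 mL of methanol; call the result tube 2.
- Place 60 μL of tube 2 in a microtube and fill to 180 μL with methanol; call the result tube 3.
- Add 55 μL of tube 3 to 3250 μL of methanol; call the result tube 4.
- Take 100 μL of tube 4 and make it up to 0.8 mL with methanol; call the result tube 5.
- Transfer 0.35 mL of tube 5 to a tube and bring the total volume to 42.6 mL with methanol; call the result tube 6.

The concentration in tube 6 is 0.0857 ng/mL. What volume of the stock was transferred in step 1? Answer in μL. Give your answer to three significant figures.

50.0 μL

Step 1: v brought to 1250 μL → factor = 1250 μL/v
Step 2: 375 μL + 7.6 mL = 7975 μL total → factor 7975/375 = 21.267
Step 3: 60 μL brought to 180 μL → factor 180/60 = 3
Step 4: 55 μL + 3250 μL = 3305 μL total → factor 3305/55 = 60.091
Step 5: 100 μL brought to 0.8 mL → factor 800/100 = 8
Step 6: 0.35 mL brought to 42.6 mL → factor 42.6/0.35 = 121.71
Product of known-step factors = 3.733 × 10^6
Overall factor = 8.00 mg/mL / (0.0857 ng/mL) = 9.3349 × 10^7
Step-1 factor = 9.3349 × 10^7 / 3.733 × 10^6 = 25.006
v = 1250 μL / 25.006 = 50.0 μL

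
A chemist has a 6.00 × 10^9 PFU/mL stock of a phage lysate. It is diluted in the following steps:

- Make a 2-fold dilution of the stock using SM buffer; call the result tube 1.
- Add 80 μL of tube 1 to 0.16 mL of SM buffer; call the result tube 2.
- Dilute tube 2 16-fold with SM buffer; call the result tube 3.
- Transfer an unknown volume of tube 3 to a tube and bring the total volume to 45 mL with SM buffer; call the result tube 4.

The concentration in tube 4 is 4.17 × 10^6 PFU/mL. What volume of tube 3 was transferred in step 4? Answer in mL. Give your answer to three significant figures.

Step 1: 2-fold → factor 2
Step 2: 80 μL + 0.16 mL = 240 μL total → factor 240/80 = 3
Step 3: 16-fold → factor 16
Step 4: v brought to 45 mL → factor = 45 mL/v
Product of known-step factors = 96
Overall factor = 6.00 × 10^9 PFU/mL / (4.17 × 10^6 PFU/mL) = 1438.8
Step-4 factor = 1438.8 / 96 = 14.988
v = 45 mL / 14.988 = 3.00 mL

3.00 mL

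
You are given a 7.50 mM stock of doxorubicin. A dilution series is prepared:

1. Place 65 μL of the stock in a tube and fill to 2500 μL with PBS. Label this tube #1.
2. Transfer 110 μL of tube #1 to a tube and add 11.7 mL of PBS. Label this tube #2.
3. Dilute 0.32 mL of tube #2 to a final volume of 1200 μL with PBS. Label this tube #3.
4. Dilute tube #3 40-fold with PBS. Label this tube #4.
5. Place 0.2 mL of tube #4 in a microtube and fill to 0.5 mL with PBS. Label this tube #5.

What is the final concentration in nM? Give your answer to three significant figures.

4.84 nM

Step 1: 65 μL brought to 2500 μL → factor 2500/65 = 38.462
Step 2: 110 μL + 11.7 mL = 11810 μL total → factor 11810/110 = 107.36
Step 3: 0.32 mL brought to 1200 μL → factor 1.2/0.32 = 3.75
Step 4: 40-fold → factor 40
Step 5: 0.2 mL brought to 0.5 mL → factor 0.5/0.2 = 2.5
Overall dilution factor = 38.462 × 107.36 × 3.75 × 40 × 2.5 = 1.5485 × 10^6
Final = 7.50 mM / 1.5485 × 10^6 = 4.843 × 10^-6 mM = 4.84 nM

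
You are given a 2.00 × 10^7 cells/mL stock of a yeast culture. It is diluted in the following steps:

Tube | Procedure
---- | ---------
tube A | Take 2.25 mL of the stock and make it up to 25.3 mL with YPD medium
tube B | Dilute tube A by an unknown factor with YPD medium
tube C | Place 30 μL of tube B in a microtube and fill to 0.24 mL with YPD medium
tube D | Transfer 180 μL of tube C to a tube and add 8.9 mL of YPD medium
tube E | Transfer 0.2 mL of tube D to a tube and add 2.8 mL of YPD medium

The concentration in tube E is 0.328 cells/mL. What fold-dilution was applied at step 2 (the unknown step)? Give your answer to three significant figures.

Step 1: 2.25 mL brought to 25.3 mL → factor 25.3/2.25 = 11.244
Step 2: unknown factor x
Step 3: 30 μL brought to 0.24 mL → factor 240/30 = 8
Step 4: 180 μL + 8.9 mL = 9080 μL total → factor 9080/180 = 50.444
Step 5: 0.2 mL + 2.8 mL = 3 mL total → factor 3/0.2 = 15
Product of known-step factors = 68066
Overall factor = 2.00 × 10^7 cells/mL / (0.328 cells/mL) = 6.0976 × 10^7
x = 6.0976 × 10^7 / 68066 = 896

896-fold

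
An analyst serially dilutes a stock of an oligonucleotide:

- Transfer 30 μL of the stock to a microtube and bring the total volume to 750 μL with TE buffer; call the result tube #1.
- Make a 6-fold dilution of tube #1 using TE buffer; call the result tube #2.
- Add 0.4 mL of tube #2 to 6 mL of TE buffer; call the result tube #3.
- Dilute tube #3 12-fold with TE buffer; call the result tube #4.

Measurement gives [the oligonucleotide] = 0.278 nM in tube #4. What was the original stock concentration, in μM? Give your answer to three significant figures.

8.01 μM

Step 1: 30 μL brought to 750 μL → factor 750/30 = 25
Step 2: 6-fold → factor 6
Step 3: 0.4 mL + 6 mL = 6.4 mL total → factor 6.4/0.4 = 16
Step 4: 12-fold → factor 12
Overall dilution factor = 25 × 6 × 16 × 12 = 28800
Stock = 0.278 nM × 28800 = 8006 nM = 8.01 μM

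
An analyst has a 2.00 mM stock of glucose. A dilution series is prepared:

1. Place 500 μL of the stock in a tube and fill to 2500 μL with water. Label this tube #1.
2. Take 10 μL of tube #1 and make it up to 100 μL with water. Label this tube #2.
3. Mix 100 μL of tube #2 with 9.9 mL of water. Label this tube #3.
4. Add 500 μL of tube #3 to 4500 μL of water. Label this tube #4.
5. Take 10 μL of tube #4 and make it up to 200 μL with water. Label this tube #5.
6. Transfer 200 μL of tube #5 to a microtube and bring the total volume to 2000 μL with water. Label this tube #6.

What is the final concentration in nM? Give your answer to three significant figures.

0.200 nM

Step 1: 500 μL brought to 2500 μL → factor 2500/500 = 5
Step 2: 10 μL brought to 100 μL → factor 100/10 = 10
Step 3: 100 μL + 9.9 mL = 10000 μL total → factor 10000/100 = 100
Step 4: 500 μL + 4500 μL = 5000 μL total → factor 5000/500 = 10
Step 5: 10 μL brought to 200 μL → factor 200/10 = 20
Step 6: 200 μL brought to 2000 μL → factor 2000/200 = 10
Overall dilution factor = 5 × 10 × 100 × 10 × 20 × 10 = 1 × 10^7
Final = 2.00 mM / 1 × 10^7 = 2.000 × 10^-7 mM = 0.200 nM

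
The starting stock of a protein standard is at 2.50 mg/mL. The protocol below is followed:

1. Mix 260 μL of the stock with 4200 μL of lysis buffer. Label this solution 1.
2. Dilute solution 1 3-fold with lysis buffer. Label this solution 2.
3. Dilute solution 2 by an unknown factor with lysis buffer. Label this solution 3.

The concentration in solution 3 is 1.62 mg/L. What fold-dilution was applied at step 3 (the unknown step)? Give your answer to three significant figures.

30.0-fold

Step 1: 260 μL + 4200 μL = 4460 μL total → factor 4460/260 = 17.154
Step 2: 3-fold → factor 3
Step 3: unknown factor x
Product of known-step factors = 51.462
Overall factor = 2.50 mg/mL / (1.62 mg/L) = 1543.2
x = 1543.2 / 51.462 = 30.0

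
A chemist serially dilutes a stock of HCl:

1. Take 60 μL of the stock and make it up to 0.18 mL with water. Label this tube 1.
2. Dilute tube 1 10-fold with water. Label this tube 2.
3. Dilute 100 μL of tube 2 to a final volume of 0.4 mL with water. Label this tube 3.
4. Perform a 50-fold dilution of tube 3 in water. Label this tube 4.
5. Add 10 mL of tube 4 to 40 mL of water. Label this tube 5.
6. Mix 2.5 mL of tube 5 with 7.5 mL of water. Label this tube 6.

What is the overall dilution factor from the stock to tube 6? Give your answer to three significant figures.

Step 1: 60 μL brought to 0.18 mL → factor 180/60 = 3
Step 2: 10-fold → factor 10
Step 3: 100 μL brought to 0.4 mL → factor 400/100 = 4
Step 4: 50-fold → factor 50
Step 5: 10 mL + 40 mL = 50 mL total → factor 50/10 = 5
Step 6: 2.5 mL + 7.5 mL = 10 mL total → factor 10/2.5 = 4
Overall dilution factor = 3 × 10 × 4 × 50 × 5 × 4 = 1.2 × 10^5

1.20 × 10^5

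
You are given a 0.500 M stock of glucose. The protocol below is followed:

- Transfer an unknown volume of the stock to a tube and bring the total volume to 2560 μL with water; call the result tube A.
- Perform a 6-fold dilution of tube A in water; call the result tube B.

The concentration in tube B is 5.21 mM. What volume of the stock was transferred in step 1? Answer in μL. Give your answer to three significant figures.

Step 1: v brought to 2560 μL → factor = 2560 μL/v
Step 2: 6-fold → factor 6
Product of known-step factors = 6
Overall factor = 0.500 M / (5.21 mM) = 95.969
Step-1 factor = 95.969 / 6 = 15.995
v = 2560 μL / 15.995 = 160 μL

160 μL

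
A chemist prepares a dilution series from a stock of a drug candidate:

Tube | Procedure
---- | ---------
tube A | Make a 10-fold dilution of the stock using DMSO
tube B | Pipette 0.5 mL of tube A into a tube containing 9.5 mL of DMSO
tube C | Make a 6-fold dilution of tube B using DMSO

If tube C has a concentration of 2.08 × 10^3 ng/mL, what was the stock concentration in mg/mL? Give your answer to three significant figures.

Step 1: 10-fold → factor 10
Step 2: 0.5 mL + 9.5 mL = 10 mL total → factor 10/0.5 = 20
Step 3: 6-fold → factor 6
Overall dilution factor = 10 × 20 × 6 = 1200
Stock = 2.08 × 10^3 ng/mL × 1200 = 2.496 × 10^6 ng/mL = 2.50 mg/mL

2.50 mg/mL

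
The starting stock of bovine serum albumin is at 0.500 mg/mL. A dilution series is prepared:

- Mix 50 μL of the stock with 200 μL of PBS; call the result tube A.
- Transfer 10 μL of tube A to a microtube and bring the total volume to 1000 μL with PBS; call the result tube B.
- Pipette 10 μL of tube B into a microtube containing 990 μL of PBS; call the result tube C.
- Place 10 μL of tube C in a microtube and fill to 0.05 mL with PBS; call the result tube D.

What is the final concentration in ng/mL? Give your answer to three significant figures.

Step 1: 50 μL + 200 μL = 250 μL total → factor 250/50 = 5
Step 2: 10 μL brought to 1000 μL → factor 1000/10 = 100
Step 3: 10 μL + 990 μL = 1000 μL total → factor 1000/10 = 100
Step 4: 10 μL brought to 0.05 mL → factor 50/10 = 5
Overall dilution factor = 5 × 100 × 100 × 5 = 2.5 × 10^5
Final = 0.500 mg/mL / 2.5 × 10^5 = 2.000 × 10^-6 mg/mL = 2.00 ng/mL

2.00 ng/mL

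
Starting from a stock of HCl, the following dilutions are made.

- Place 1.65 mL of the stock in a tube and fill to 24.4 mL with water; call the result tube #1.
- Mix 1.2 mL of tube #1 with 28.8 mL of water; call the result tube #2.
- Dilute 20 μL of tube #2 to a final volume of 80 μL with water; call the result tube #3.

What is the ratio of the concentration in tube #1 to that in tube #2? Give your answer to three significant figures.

Step 1: 1.65 mL brought to 24.4 mL → factor 24.4/1.65 = 14.788
Step 2: 1.2 mL + 28.8 mL = 30 mL total → factor 30/1.2 = 25
Dilution factor to tube #1 = 14.788; to tube #2 = 369.7
[tube #1]/[tube #2] = (factor to tube #2)/(factor to tube #1) = 369.7/14.788 = 25.0

25.0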